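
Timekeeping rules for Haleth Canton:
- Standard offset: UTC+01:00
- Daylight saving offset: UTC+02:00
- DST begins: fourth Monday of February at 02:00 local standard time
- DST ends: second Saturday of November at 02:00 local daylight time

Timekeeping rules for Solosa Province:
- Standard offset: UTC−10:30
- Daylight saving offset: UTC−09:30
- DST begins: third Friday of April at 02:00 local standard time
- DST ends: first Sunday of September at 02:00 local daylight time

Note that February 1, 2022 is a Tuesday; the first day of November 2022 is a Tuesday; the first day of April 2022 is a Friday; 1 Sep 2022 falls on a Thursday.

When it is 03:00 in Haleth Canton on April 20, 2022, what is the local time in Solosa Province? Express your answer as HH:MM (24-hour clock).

1 February 2022 is a Tuesday, so the first Monday is February 7 and the fourth is February 28.
1 November 2022 is a Tuesday, so the first Saturday is November 5 and the second is November 12.
April 20, 2022 lies within the daylight-saving period (28 February – 12 November), so Haleth Canton is on daylight time, UTC+02:00.
03:00 Haleth Canton − 2h = 01:00 UTC.
1 April 2022 is a Friday, so the first Friday is April 1 and the third is April 15.
1 September 2022 is a Thursday, so the first Sunday is September 4.
At the standard offset (UTC−10:30), 01:00 UTC − 10h30m = 14:30 Solosa Province standard time (rolling into the previous day, 19 April 2022).
The standard-time date in Solosa Province, April 19, 2022, lies within the daylight-saving period (15 April – 4 September), so Solosa Province is on daylight time, UTC−09:30.
01:00 UTC − 9h30m = 15:30 Solosa Province (rolling into the previous day, 19 April 2022).

15:30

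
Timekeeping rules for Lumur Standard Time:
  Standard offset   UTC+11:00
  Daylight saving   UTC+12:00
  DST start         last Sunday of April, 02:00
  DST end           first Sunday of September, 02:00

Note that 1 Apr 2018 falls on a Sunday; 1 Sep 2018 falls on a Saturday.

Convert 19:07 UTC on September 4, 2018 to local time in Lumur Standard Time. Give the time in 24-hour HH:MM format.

1 April 2018 is a Sunday, so Sundays fall on 1, 8, 15, 22, 29; the last is April 29.
1 September 2018 is a Saturday, so the first Sunday is September 2.
At the standard offset (UTC+11:00), 19:07 UTC + 11h = 06:07 Lumur Standard Time standard time (rolling into the next day, 5 September 2018).
The standard-time date in Lumur Standard Time, September 5, 2018, does not fall between 29 April and 2 September, so daylight saving is not in effect and Lumur Standard Time is at UTC+11:00.
19:07 UTC + 11h = 06:07 local (rolling into the next day, 5 September 2018).

06:07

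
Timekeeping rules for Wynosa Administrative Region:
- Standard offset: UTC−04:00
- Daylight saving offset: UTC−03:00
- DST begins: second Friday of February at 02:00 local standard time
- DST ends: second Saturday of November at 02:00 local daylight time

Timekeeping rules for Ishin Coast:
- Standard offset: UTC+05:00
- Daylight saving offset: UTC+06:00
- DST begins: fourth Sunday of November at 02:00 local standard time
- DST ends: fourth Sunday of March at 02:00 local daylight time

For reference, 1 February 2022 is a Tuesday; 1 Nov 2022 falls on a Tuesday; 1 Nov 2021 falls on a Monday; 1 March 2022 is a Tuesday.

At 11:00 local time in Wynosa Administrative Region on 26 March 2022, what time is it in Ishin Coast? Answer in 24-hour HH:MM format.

20:00

1 February 2022 is a Tuesday, so the first Friday is February 4 and the second is February 11.
1 November 2022 is a Tuesday, so the first Saturday is November 5 and the second is November 12.
26 March 2022 falls between 11 February and 12 November, so daylight saving is in effect and Wynosa Administrative Region is at UTC−03:00.
11:00 Wynosa Administrative Region + 3h = 14:00 UTC.
1 November 2021 is a Monday, so the first Sunday is November 7 and the fourth is November 28.
1 March 2022 is a Tuesday, so the first Sunday is March 6 and the fourth is March 27.
At the standard offset (UTC+05:00), 14:00 UTC + 5h = 19:00 Ishin Coast standard time.
The standard-time date in Ishin Coast, 26 March 2022, falls between 28 November 2021 and 27 March 2022, so daylight saving is in effect and Ishin Coast is at UTC+06:00.
14:00 UTC + 6h = 20:00 Ishin Coast.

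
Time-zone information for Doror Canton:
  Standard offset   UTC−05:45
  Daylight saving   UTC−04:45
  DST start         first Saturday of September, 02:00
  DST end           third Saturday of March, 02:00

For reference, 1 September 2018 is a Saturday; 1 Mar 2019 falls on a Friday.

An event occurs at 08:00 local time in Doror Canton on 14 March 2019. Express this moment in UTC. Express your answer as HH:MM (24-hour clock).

1 September 2018 is a Saturday, so the first Saturday is September 1.
1 March 2019 is a Friday, so the first Saturday is March 2 and the third is March 16.
14 March 2019 lies within the daylight-saving period (1 September 2018 – 16 March 2019), so Doror Canton is on daylight time, UTC−04:45.
08:00 local + 4h45m = 12:45 UTC.

12:45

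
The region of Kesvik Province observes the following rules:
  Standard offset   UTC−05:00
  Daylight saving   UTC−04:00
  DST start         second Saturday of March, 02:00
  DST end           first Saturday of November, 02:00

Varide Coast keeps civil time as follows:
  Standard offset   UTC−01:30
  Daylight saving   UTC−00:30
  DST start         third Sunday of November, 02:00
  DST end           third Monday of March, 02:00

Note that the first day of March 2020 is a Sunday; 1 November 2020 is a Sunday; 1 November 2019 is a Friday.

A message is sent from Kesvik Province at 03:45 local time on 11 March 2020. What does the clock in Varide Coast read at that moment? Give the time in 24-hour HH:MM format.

1 March 2020 is a Sunday, so the first Saturday is March 7 and the second is March 14.
1 November 2020 is a Sunday, so the first Saturday is November 7.
11 March 2020 does not fall between 14 March and 7 November, so daylight saving is not in effect and Kesvik Province is at UTC−05:00.
03:45 Kesvik Province + 5h = 08:45 UTC.
1 November 2019 is a Friday, so the first Sunday is November 3 and the third is November 17.
1 March 2020 is a Sunday, so the first Monday is March 2 and the third is March 16.
At the standard offset (UTC−01:30), 08:45 UTC − 1h30m = 07:15 Varide Coast standard time.
Daylight saving runs 17 November 2019 – 16 March 2020; the standard-time date in Varide Coast, 11 March 2020, is inside that window, so Varide Coast is at UTC−00:30.
08:45 UTC − 0h30m = 08:15 Varide Coast.

08:15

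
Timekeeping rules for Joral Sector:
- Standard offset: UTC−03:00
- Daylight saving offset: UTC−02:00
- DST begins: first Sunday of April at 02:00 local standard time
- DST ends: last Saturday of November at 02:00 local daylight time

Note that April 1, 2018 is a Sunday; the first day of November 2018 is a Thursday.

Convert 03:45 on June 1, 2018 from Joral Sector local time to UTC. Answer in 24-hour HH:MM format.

05:45

1 April 2018 is a Sunday, so the first Sunday is April 1.
1 November 2018 is a Thursday, so Saturdays fall on 3, 10, 17, 24; the last is November 24.
June 1, 2018 lies within the daylight-saving period (1 April – 24 November), so Joral Sector is on daylight time, UTC−02:00.
03:45 local + 2h = 05:45 UTC.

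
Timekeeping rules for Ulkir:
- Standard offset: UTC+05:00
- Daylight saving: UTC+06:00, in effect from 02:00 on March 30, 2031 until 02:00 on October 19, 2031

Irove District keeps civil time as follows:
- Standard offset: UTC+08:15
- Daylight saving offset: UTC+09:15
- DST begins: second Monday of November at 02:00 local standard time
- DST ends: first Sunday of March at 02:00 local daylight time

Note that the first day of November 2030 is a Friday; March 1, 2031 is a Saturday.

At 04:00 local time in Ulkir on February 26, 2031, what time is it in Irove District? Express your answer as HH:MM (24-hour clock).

Daylight saving runs 30 March – 19 October; February 26, 2031 is outside that window, so Ulkir is on standard time at UTC+05:00.
04:00 Ulkir − 5h = 23:00 UTC (rolling into the previous day, 25 February 2031).
1 November 2030 is a Friday, so the first Monday is November 4 and the second is November 11.
1 March 2031 is a Saturday, so the first Sunday is March 2.
At the standard offset (UTC+08:15), 23:00 UTC + 8h15m = 07:15 Irove District standard time (rolling into the next day, 26 February 2031).
The standard-time date in Irove District, February 26, 2031, lies within the daylight-saving period (11 November 2030 – 2 March 2031), so Irove District is on daylight time, UTC+09:15.
23:00 UTC + 9h15m = 08:15 Irove District (rolling into the next day, 26 February 2031).

08:15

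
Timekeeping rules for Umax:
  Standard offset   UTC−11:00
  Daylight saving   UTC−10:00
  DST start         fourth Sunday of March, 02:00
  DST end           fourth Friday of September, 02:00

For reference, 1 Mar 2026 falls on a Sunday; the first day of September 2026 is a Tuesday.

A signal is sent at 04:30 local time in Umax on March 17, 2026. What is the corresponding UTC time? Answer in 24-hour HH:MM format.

15:30

1 March 2026 is a Sunday, so the first Sunday is March 1 and the fourth is March 22.
1 September 2026 is a Tuesday, so the first Friday is September 4 and the fourth is September 25.
March 17, 2026 does not fall between 22 March and 25 September, so daylight saving is not in effect and Umax is at UTC−11:00.
04:30 local + 11h = 15:30 UTC.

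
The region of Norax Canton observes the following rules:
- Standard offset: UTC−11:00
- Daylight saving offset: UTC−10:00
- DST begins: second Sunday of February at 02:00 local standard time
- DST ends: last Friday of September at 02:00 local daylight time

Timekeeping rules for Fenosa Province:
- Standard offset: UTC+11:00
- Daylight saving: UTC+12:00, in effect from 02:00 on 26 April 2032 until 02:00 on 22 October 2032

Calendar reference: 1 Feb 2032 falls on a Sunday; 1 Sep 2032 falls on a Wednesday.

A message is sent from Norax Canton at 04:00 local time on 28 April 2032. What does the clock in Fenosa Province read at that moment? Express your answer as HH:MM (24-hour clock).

02:00

1 February 2032 is a Sunday, so the first Sunday is February 1 and the second is February 8.
1 September 2032 is a Wednesday, so Fridays fall on 3, 10, 17, 24; the last is September 24.
28 April 2032 falls between 8 February and 24 September, so daylight saving is in effect and Norax Canton is at UTC−10:00.
04:00 Norax Canton + 10h = 14:00 UTC.
At the standard offset (UTC+11:00), 14:00 UTC + 11h = 01:00 Fenosa Province standard time (rolling into the next day, 29 April 2032).
The standard-time date in Fenosa Province, 29 April 2032, lies within the daylight-saving period (26 April – 22 October), so Fenosa Province is on daylight time, UTC+12:00.
14:00 UTC + 12h = 02:00 Fenosa Province (rolling into the next day, 29 April 2032).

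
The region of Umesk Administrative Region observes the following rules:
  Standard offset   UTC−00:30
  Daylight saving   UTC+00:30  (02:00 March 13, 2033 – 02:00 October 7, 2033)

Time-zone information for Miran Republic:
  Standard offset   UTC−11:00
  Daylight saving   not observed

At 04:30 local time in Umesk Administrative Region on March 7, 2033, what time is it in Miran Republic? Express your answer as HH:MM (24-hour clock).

18:00

March 7, 2033 does not fall between 13 March and 7 October, so daylight saving is not in effect and Umesk Administrative Region is at UTC−00:30.
04:30 Umesk Administrative Region + 0h30m = 05:00 UTC.
Miran Republic stays on UTC−11:00 all year.
05:00 UTC − 11h = 18:00 Miran Republic (rolling into the previous day, 6 March 2033).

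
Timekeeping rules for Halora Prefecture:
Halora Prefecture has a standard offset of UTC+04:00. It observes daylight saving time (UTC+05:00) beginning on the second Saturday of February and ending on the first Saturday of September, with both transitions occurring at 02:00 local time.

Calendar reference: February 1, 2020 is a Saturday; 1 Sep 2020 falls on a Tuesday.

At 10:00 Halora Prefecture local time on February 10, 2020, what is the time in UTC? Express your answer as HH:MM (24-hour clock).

05:00

1 February 2020 is a Saturday, so the first Saturday is February 1 and the second is February 8.
1 September 2020 is a Tuesday, so the first Saturday is September 5.
February 10, 2020 lies within the daylight-saving period (8 February – 5 September), so Halora Prefecture is on daylight time, UTC+05:00.
10:00 local − 5h = 05:00 UTC.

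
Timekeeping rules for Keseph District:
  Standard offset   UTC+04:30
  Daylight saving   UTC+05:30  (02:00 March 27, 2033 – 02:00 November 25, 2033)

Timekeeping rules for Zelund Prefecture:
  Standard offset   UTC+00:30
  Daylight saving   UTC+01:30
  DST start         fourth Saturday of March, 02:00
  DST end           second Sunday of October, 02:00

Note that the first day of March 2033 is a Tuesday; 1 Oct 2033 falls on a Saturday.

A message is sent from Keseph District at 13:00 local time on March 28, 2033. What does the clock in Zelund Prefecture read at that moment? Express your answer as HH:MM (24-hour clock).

March 28, 2033 lies within the daylight-saving period (27 March – 25 November), so Keseph District is on daylight time, UTC+05:30.
13:00 Keseph District − 5h30m = 07:30 UTC.
1 March 2033 is a Tuesday, so the first Saturday is March 5 and the fourth is March 26.
1 October 2033 is a Saturday, so the first Sunday is October 2 and the second is October 9.
At the standard offset (UTC+00:30), 07:30 UTC + 0h30m = 08:00 Zelund Prefecture standard time.
The standard-time date in Zelund Prefecture, March 28, 2033, lies within the daylight-saving period (26 March – 9 October), so Zelund Prefecture is on daylight time, UTC+01:30.
07:30 UTC + 1h30m = 09:00 Zelund Prefecture.

09:00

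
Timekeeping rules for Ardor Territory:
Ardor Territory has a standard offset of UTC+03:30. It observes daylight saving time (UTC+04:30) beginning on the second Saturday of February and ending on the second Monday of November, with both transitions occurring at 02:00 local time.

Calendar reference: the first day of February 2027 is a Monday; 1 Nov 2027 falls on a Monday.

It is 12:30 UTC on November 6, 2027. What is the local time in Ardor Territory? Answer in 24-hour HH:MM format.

17:00

1 February 2027 is a Monday, so the first Saturday is February 6 and the second is February 13.
1 November 2027 is a Monday, so the first Monday is November 1 and the second is November 8.
At the standard offset (UTC+03:30), 12:30 UTC + 3h30m = 16:00 Ardor Territory standard time.
Daylight saving runs 13 February – 8 November; the standard-time date in Ardor Territory, November 6, 2027, is inside that window, so Ardor Territory is at UTC+04:30.
12:30 UTC + 4h30m = 17:00 local.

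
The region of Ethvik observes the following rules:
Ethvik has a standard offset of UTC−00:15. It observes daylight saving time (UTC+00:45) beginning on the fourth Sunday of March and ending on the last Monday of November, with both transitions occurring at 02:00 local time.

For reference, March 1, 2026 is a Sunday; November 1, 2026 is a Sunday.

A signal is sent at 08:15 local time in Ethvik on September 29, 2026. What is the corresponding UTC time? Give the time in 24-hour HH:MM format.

07:30

1 March 2026 is a Sunday, so the first Sunday is March 1 and the fourth is March 22.
1 November 2026 is a Sunday, so Mondays fall on 2, 9, 16, 23, 30; the last is November 30.
Daylight saving runs 22 March – 30 November; September 29, 2026 is inside that window, so Ethvik is at UTC+00:45.
08:15 local − 0h45m = 07:30 UTC.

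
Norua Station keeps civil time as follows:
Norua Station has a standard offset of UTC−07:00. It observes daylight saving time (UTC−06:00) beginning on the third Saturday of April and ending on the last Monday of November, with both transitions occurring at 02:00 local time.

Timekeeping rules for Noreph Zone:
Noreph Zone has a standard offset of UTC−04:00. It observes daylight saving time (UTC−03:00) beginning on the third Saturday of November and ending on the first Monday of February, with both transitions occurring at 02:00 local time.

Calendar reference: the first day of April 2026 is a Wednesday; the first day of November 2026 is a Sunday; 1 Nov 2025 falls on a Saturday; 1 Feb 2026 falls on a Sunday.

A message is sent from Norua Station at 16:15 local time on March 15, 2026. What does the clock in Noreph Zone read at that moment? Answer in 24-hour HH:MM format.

19:15

1 April 2026 is a Wednesday, so the first Saturday is April 4 and the third is April 18.
1 November 2026 is a Sunday, so Mondays fall on 2, 9, 16, 23, 30; the last is November 30.
Daylight saving runs 18 April – 30 November; March 15, 2026 is outside that window, so Norua Station is on standard time at UTC−07:00.
16:15 Norua Station + 7h = 23:15 UTC.
1 November 2025 is a Saturday, so the first Saturday is November 1 and the third is November 15.
1 February 2026 is a Sunday, so the first Monday is February 2.
At the standard offset (UTC−04:00), 23:15 UTC − 4h = 19:15 Noreph Zone standard time.
The standard-time date in Noreph Zone, March 15, 2026, is outside the daylight-saving period (15 November 2025 – 2 February 2026), so Noreph Zone is on standard time, UTC−04:00.
23:15 UTC − 4h = 19:15 Noreph Zone.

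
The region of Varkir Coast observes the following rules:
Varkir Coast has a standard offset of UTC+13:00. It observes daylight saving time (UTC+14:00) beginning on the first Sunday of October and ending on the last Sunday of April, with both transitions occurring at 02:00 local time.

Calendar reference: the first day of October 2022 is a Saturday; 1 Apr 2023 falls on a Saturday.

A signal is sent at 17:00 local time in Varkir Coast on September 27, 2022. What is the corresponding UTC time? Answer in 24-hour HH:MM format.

1 October 2022 is a Saturday, so the first Sunday is October 2.
1 April 2023 is a Saturday, so Sundays fall on 2, 9, 16, 23, 30; the last is April 30.
Daylight saving runs 2 October 2022 – 30 April 2023; September 27, 2022 is outside that window, so Varkir Coast is on standard time at UTC+13:00.
17:00 local − 13h = 04:00 UTC.

04:00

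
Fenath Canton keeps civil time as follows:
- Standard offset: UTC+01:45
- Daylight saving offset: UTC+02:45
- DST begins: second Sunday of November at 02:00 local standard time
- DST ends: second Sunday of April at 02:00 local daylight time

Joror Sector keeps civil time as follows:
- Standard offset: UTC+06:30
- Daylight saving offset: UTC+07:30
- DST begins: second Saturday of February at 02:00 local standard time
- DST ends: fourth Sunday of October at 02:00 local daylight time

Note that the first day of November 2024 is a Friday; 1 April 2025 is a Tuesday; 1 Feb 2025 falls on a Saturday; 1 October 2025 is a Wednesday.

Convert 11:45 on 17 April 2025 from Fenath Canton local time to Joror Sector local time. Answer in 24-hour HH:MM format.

17:30

1 November 2024 is a Friday, so the first Sunday is November 3 and the second is November 10.
1 April 2025 is a Tuesday, so the first Sunday is April 6 and the second is April 13.
17 April 2025 is outside the daylight-saving period (10 November 2024 – 13 April 2025), so Fenath Canton is on standard time, UTC+01:45.
11:45 Fenath Canton − 1h45m = 10:00 UTC.
1 February 2025 is a Saturday, so the first Saturday is February 1 and the second is February 8.
1 October 2025 is a Wednesday, so the first Sunday is October 5 and the fourth is October 26.
At the standard offset (UTC+06:30), 10:00 UTC + 6h30m = 16:30 Joror Sector standard time.
The standard-time date in Joror Sector, 17 April 2025, falls between 8 February and 26 October, so daylight saving is in effect and Joror Sector is at UTC+07:30.
10:00 UTC + 7h30m = 17:30 Joror Sector.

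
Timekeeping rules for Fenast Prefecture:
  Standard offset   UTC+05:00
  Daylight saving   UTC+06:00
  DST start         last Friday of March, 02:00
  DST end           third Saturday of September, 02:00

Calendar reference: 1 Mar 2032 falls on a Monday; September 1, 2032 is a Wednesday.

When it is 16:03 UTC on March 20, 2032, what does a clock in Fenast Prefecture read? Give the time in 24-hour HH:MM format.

1 March 2032 is a Monday, so Fridays fall on 5, 12, 19, 26; the last is March 26.
1 September 2032 is a Wednesday, so the first Saturday is September 4 and the third is September 18.
At the standard offset (UTC+05:00), 16:03 UTC + 5h = 21:03 Fenast Prefecture standard time.
The standard-time date in Fenast Prefecture, March 20, 2032, is outside the daylight-saving period (26 March – 18 September), so Fenast Prefecture is on standard time, UTC+05:00.
16:03 UTC + 5h = 21:03 local.

21:03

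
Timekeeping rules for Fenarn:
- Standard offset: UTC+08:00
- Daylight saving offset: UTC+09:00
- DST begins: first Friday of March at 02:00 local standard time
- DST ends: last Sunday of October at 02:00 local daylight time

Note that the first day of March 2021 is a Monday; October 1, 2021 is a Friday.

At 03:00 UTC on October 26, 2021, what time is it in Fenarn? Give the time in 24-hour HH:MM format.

1 March 2021 is a Monday, so the first Friday is March 5.
1 October 2021 is a Friday, so Sundays fall on 3, 10, 17, 24, 31; the last is October 31.
At the standard offset (UTC+08:00), 03:00 UTC + 8h = 11:00 Fenarn standard time.
Daylight saving runs 5 March – 31 October; the standard-time date in Fenarn, October 26, 2021, is inside that window, so Fenarn is at UTC+09:00.
03:00 UTC + 9h = 12:00 local.

12:00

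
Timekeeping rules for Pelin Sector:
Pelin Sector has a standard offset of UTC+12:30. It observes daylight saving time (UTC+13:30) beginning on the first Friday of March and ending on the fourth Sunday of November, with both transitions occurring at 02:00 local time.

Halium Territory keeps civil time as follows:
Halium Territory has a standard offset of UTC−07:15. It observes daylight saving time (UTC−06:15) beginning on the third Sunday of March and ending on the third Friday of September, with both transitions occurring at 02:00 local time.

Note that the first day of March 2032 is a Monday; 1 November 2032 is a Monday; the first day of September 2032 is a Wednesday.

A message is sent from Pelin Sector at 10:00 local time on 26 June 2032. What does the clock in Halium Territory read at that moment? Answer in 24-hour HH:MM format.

1 March 2032 is a Monday, so the first Friday is March 5.
1 November 2032 is a Monday, so the first Sunday is November 7 and the fourth is November 28.
26 June 2032 falls between 5 March and 28 November, so daylight saving is in effect and Pelin Sector is at UTC+13:30.
10:00 Pelin Sector − 13h30m = 20:30 UTC (rolling into the previous day, 25 June 2032).
1 March 2032 is a Monday, so the first Sunday is March 7 and the third is March 21.
1 September 2032 is a Wednesday, so the first Friday is September 3 and the third is September 17.
At the standard offset (UTC−07:15), 20:30 UTC − 7h15m = 13:15 Halium Territory standard time.
The standard-time date in Halium Territory, 25 June 2032, lies within the daylight-saving period (21 March – 17 September), so Halium Territory is on daylight time, UTC−06:15.
20:30 UTC − 6h15m = 14:15 Halium Territory.

14:15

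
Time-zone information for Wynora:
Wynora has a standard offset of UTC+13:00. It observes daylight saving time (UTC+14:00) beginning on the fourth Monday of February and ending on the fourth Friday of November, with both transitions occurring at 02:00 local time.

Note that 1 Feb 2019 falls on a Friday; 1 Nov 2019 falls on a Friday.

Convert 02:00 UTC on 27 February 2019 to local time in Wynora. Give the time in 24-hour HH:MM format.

16:00

1 February 2019 is a Friday, so the first Monday is February 4 and the fourth is February 25.
1 November 2019 is a Friday, so the first Friday is November 1 and the fourth is November 22.
At the standard offset (UTC+13:00), 02:00 UTC + 13h = 15:00 Wynora standard time.
The standard-time date in Wynora, 27 February 2019, lies within the daylight-saving period (25 February – 22 November), so Wynora is on daylight time, UTC+14:00.
02:00 UTC + 14h = 16:00 local.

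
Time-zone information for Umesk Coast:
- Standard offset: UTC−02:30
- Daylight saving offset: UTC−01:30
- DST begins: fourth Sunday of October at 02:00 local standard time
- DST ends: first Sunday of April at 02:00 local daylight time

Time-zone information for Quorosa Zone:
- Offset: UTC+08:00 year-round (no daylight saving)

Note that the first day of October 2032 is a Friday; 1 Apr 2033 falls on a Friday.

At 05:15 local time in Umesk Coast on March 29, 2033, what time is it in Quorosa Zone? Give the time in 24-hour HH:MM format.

1 October 2032 is a Friday, so the first Sunday is October 3 and the fourth is October 24.
1 April 2033 is a Friday, so the first Sunday is April 3.
March 29, 2033 lies within the daylight-saving period (24 October 2032 – 3 April 2033), so Umesk Coast is on daylight time, UTC−01:30.
05:15 Umesk Coast + 1h30m = 06:45 UTC.
Quorosa Zone has no daylight saving, so its offset is UTC+08:00 year-round.
06:45 UTC + 8h = 14:45 Quorosa Zone.

14:45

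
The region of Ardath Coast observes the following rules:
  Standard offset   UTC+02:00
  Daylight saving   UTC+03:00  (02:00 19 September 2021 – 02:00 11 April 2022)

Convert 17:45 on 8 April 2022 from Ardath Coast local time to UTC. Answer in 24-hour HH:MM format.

14:45

Daylight saving runs 19 September 2021 – 11 April 2022; 8 April 2022 is inside that window, so Ardath Coast is at UTC+03:00.
17:45 local − 3h = 14:45 UTC.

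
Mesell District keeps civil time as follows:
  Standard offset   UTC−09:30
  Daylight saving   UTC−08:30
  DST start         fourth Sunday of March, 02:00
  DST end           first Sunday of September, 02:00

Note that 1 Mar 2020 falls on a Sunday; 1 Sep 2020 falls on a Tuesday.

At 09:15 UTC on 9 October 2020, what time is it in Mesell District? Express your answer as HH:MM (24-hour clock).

1 March 2020 is a Sunday, so the first Sunday is March 1 and the fourth is March 22.
1 September 2020 is a Tuesday, so the first Sunday is September 6.
At the standard offset (UTC−09:30), 09:15 UTC − 9h30m = 23:45 Mesell District standard time (rolling into the previous day, 8 October 2020).
The standard-time date in Mesell District, 8 October 2020, is outside the daylight-saving period (22 March – 6 September), so Mesell District is on standard time, UTC−09:30.
09:15 UTC − 9h30m = 23:45 local (rolling into the previous day, 8 October 2020).

23:45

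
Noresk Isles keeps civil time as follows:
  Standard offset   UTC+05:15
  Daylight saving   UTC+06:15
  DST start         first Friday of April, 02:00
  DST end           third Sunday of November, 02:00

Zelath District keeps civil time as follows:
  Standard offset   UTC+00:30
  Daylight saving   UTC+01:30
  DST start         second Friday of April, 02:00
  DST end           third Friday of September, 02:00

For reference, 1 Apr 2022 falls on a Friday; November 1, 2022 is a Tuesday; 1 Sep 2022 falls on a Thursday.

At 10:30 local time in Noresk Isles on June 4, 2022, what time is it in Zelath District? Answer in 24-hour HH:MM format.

05:45

1 April 2022 is a Friday, so the first Friday is April 1.
1 November 2022 is a Tuesday, so the first Sunday is November 6 and the third is November 20.
June 4, 2022 lies within the daylight-saving period (1 April – 20 November), so Noresk Isles is on daylight time, UTC+06:15.
10:30 Noresk Isles − 6h15m = 04:15 UTC.
1 April 2022 is a Friday, so the first Friday is April 1 and the second is April 8.
1 September 2022 is a Thursday, so the first Friday is September 2 and the third is September 16.
At the standard offset (UTC+00:30), 04:15 UTC + 0h30m = 04:45 Zelath District standard time.
The standard-time date in Zelath District, June 4, 2022, lies within the daylight-saving period (8 April – 16 September), so Zelath District is on daylight time, UTC+01:30.
04:15 UTC + 1h30m = 05:45 Zelath District.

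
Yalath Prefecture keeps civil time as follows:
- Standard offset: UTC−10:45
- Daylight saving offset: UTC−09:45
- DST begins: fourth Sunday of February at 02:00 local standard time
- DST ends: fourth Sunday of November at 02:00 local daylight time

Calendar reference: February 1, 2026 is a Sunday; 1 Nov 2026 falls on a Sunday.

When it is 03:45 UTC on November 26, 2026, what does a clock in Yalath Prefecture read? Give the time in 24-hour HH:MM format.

17:00

1 February 2026 is a Sunday, so the first Sunday is February 1 and the fourth is February 22.
1 November 2026 is a Sunday, so the first Sunday is November 1 and the fourth is November 22.
At the standard offset (UTC−10:45), 03:45 UTC − 10h45m = 17:00 Yalath Prefecture standard time (rolling into the previous day, 25 November 2026).
Daylight saving runs 22 February – 22 November; the standard-time date in Yalath Prefecture, November 25, 2026, is outside that window, so Yalath Prefecture is on standard time at UTC−10:45.
03:45 UTC − 10h45m = 17:00 local (rolling into the previous day, 25 November 2026).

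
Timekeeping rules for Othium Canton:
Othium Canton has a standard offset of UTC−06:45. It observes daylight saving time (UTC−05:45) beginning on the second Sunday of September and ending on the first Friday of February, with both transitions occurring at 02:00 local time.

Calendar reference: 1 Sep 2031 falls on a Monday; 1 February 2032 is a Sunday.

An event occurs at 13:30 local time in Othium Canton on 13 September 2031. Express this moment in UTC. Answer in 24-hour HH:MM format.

20:15

1 September 2031 is a Monday, so the first Sunday is September 7 and the second is September 14.
1 February 2032 is a Sunday, so the first Friday is February 6.
13 September 2031 is outside the daylight-saving period (14 September 2031 – 6 February 2032), so Othium Canton is on standard time, UTC−06:45.
13:30 local + 6h45m = 20:15 UTC.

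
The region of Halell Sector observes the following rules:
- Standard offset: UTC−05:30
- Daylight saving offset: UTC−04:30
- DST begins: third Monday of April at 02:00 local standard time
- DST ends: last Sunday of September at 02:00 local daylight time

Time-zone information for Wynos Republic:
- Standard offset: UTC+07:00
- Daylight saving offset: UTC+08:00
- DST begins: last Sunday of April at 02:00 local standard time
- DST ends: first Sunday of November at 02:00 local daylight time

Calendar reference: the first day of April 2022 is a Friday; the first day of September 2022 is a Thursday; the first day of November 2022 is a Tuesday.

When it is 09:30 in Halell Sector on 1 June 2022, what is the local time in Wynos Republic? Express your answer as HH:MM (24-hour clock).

1 April 2022 is a Friday, so the first Monday is April 4 and the third is April 18.
1 September 2022 is a Thursday, so Sundays fall on 4, 11, 18, 25; the last is September 25.
1 June 2022 lies within the daylight-saving period (18 April – 25 September), so Halell Sector is on daylight time, UTC−04:30.
09:30 Halell Sector + 4h30m = 14:00 UTC.
1 April 2022 is a Friday, so Sundays fall on 3, 10, 17, 24; the last is April 24.
1 November 2022 is a Tuesday, so the first Sunday is November 6.
At the standard offset (UTC+07:00), 14:00 UTC + 7h = 21:00 Wynos Republic standard time.
The standard-time date in Wynos Republic, 1 June 2022, falls between 24 April and 6 November, so daylight saving is in effect and Wynos Republic is at UTC+08:00.
14:00 UTC + 8h = 22:00 Wynos Republic.

22:00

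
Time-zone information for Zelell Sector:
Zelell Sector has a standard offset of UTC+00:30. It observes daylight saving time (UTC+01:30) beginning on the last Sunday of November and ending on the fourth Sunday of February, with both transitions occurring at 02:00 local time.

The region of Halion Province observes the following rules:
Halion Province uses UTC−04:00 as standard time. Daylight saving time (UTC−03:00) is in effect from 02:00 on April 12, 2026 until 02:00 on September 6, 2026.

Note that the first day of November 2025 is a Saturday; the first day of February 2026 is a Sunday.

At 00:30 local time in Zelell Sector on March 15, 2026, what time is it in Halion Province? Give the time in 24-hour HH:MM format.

1 November 2025 is a Saturday, so Sundays fall on 2, 9, 16, 23, 30; the last is November 30.
1 February 2026 is a Sunday, so the first Sunday is February 1 and the fourth is February 22.
March 15, 2026 is outside the daylight-saving period (30 November 2025 – 22 February 2026), so Zelell Sector is on standard time, UTC+00:30.
00:30 Zelell Sector − 0h30m = 00:00 UTC.
At the standard offset (UTC−04:00), 00:00 UTC − 4h = 20:00 Halion Province standard time (rolling into the previous day, 14 March 2026).
Daylight saving runs 12 April – 6 September; the standard-time date in Halion Province, March 14, 2026, is outside that window, so Halion Province is on standard time at UTC−04:00.
00:00 UTC − 4h = 20:00 Halion Province (rolling into the previous day, 14 March 2026).

20:00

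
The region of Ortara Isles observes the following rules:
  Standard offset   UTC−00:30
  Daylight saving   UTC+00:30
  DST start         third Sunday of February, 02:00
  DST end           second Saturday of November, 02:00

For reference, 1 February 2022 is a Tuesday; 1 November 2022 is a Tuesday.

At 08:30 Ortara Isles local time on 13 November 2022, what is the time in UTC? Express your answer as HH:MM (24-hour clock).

09:00

1 February 2022 is a Tuesday, so the first Sunday is February 6 and the third is February 20.
1 November 2022 is a Tuesday, so the first Saturday is November 5 and the second is November 12.
13 November 2022 does not fall between 20 February and 12 November, so daylight saving is not in effect and Ortara Isles is at UTC−00:30.
08:30 local + 0h30m = 09:00 UTC.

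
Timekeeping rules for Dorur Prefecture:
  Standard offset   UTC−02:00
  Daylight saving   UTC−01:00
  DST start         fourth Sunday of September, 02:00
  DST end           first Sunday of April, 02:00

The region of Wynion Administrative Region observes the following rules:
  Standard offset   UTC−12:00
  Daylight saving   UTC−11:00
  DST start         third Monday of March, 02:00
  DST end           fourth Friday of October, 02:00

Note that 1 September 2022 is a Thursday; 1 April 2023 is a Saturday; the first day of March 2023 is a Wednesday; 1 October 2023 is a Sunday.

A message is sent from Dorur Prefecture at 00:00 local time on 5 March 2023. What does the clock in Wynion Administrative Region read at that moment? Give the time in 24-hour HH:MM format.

1 September 2022 is a Thursday, so the first Sunday is September 4 and the fourth is September 25.
1 April 2023 is a Saturday, so the first Sunday is April 2.
Daylight saving runs 25 September 2022 – 2 April 2023; 5 March 2023 is inside that window, so Dorur Prefecture is at UTC−01:00.
00:00 Dorur Prefecture + 1h = 01:00 UTC.
1 March 2023 is a Wednesday, so the first Monday is March 6 and the third is March 20.
1 October 2023 is a Sunday, so the first Friday is October 6 and the fourth is October 27.
At the standard offset (UTC−12:00), 01:00 UTC − 12h = 13:00 Wynion Administrative Region standard time (rolling into the previous day, 4 March 2023).
The standard-time date in Wynion Administrative Region, 4 March 2023, is outside the daylight-saving period (20 March – 27 October), so Wynion Administrative Region is on standard time, UTC−12:00.
01:00 UTC − 12h = 13:00 Wynion Administrative Region (rolling into the previous day, 4 March 2023).

13:00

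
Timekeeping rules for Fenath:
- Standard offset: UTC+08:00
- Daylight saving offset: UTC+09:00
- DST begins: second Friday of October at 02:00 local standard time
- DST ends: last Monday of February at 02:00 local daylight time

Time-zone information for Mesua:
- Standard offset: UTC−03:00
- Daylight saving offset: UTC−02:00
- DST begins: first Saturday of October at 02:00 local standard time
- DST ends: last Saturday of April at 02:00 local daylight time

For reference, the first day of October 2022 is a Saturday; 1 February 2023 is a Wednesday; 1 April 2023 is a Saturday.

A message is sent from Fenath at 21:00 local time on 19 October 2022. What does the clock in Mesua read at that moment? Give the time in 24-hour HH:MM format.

10:00

1 October 2022 is a Saturday, so the first Friday is October 7 and the second is October 14.
1 February 2023 is a Wednesday, so Mondays fall on 6, 13, 20, 27; the last is February 27.
19 October 2022 lies within the daylight-saving period (14 October 2022 – 27 February 2023), so Fenath is on daylight time, UTC+09:00.
21:00 Fenath − 9h = 12:00 UTC.
1 October 2022 is a Saturday, so the first Saturday is October 1.
1 April 2023 is a Saturday, so Saturdays fall on 1, 8, 15, 22, 29; the last is April 29.
At the standard offset (UTC−03:00), 12:00 UTC − 3h = 09:00 Mesua standard time.
Daylight saving runs 1 October 2022 – 29 April 2023; the standard-time date in Mesua, 19 October 2022, is inside that window, so Mesua is at UTC−02:00.
12:00 UTC − 2h = 10:00 Mesua.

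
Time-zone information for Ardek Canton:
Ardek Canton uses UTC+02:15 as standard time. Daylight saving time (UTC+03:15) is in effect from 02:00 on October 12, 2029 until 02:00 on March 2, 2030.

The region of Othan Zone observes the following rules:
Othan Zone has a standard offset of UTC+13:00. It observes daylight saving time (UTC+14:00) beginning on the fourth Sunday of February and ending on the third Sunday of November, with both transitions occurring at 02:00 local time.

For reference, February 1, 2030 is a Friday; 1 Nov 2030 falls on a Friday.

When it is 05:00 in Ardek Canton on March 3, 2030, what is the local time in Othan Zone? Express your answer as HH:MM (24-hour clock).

Daylight saving runs 12 October 2029 – 2 March 2030; March 3, 2030 is outside that window, so Ardek Canton is on standard time at UTC+02:15.
05:00 Ardek Canton − 2h15m = 02:45 UTC.
1 February 2030 is a Friday, so the first Sunday is February 3 and the fourth is February 24.
1 November 2030 is a Friday, so the first Sunday is November 3 and the third is November 17.
At the standard offset (UTC+13:00), 02:45 UTC + 13h = 15:45 Othan Zone standard time.
Daylight saving runs 24 February – 17 November; the standard-time date in Othan Zone, March 3, 2030, is inside that window, so Othan Zone is at UTC+14:00.
02:45 UTC + 14h = 16:45 Othan Zone.

16:45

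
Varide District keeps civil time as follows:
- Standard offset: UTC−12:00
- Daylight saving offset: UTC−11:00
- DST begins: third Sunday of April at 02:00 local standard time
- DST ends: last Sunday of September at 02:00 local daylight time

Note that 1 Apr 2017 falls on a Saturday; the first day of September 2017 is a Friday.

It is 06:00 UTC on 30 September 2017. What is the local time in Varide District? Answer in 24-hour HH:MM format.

18:00

1 April 2017 is a Saturday, so the first Sunday is April 2 and the third is April 16.
1 September 2017 is a Friday, so Sundays fall on 3, 10, 17, 24; the last is September 24.
At the standard offset (UTC−12:00), 06:00 UTC − 12h = 18:00 Varide District standard time (rolling into the previous day, 29 September 2017).
The standard-time date in Varide District, 29 September 2017, does not fall between 16 April and 24 September, so daylight saving is not in effect and Varide District is at UTC−12:00.
06:00 UTC − 12h = 18:00 local (rolling into the previous day, 29 September 2017).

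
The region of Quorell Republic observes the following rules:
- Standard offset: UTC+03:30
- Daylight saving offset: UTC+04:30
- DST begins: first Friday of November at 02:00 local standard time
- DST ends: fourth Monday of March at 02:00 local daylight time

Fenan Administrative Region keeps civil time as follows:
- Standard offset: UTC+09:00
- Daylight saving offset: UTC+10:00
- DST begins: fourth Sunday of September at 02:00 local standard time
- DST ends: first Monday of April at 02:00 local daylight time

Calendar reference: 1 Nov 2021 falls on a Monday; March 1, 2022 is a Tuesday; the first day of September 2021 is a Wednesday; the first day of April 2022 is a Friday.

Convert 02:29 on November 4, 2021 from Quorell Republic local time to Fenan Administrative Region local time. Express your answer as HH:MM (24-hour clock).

08:59

1 November 2021 is a Monday, so the first Friday is November 5.
1 March 2022 is a Tuesday, so the first Monday is March 7 and the fourth is March 28.
Daylight saving runs 5 November 2021 – 28 March 2022; November 4, 2021 is outside that window, so Quorell Republic is on standard time at UTC+03:30.
02:29 Quorell Republic − 3h30m = 22:59 UTC (rolling into the previous day, 3 November 2021).
1 September 2021 is a Wednesday, so the first Sunday is September 5 and the fourth is September 26.
1 April 2022 is a Friday, so the first Monday is April 4.
At the standard offset (UTC+09:00), 22:59 UTC + 9h = 07:59 Fenan Administrative Region standard time (rolling into the next day, 4 November 2021).
The standard-time date in Fenan Administrative Region, November 4, 2021, falls between 26 September 2021 and 4 April 2022, so daylight saving is in effect and Fenan Administrative Region is at UTC+10:00.
22:59 UTC + 10h = 08:59 Fenan Administrative Region (rolling into the next day, 4 November 2021).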